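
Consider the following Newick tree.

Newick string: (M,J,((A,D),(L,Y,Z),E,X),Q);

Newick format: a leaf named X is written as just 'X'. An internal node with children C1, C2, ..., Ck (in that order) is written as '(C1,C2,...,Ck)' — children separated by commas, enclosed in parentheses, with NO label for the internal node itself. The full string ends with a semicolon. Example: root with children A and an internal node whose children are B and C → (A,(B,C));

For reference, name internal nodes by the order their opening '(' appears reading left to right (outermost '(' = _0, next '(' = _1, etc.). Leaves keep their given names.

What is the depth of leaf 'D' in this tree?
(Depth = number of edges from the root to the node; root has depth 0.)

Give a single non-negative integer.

Newick: (M,J,((A,D),(L,Y,Z),E,X),Q);
Naming internals by '(' encounter order: outermost '(' = _0, next = _1, ...
Query node: D
Path from root: _0 -> _1 -> _2 -> D
Depth of D: 3 (number of edges from root)

Answer: 3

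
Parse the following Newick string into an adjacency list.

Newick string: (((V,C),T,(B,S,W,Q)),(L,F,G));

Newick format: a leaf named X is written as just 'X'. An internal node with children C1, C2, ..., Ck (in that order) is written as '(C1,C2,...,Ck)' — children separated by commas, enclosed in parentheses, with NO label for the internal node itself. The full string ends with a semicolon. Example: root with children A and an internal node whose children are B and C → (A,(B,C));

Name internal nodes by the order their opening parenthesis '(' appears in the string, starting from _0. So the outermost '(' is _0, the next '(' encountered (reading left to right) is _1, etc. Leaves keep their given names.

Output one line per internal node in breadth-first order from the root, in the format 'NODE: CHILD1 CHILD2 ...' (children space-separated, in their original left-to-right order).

Answer: _0: _1 _4
_1: _2 T _3
_4: L F G
_2: V C
_3: B S W Q

Derivation:
Input: (((V,C),T,(B,S,W,Q)),(L,F,G));
Scanning left-to-right, naming '(' by encounter order:
  pos 0: '(' -> open internal node _0 (depth 1)
  pos 1: '(' -> open internal node _1 (depth 2)
  pos 2: '(' -> open internal node _2 (depth 3)
  pos 6: ')' -> close internal node _2 (now at depth 2)
  pos 10: '(' -> open internal node _3 (depth 3)
  pos 18: ')' -> close internal node _3 (now at depth 2)
  pos 19: ')' -> close internal node _1 (now at depth 1)
  pos 21: '(' -> open internal node _4 (depth 2)
  pos 27: ')' -> close internal node _4 (now at depth 1)
  pos 28: ')' -> close internal node _0 (now at depth 0)
Total internal nodes: 5
BFS adjacency from root:
  _0: _1 _4
  _1: _2 T _3
  _4: L F G
  _2: V C
  _3: B S W Q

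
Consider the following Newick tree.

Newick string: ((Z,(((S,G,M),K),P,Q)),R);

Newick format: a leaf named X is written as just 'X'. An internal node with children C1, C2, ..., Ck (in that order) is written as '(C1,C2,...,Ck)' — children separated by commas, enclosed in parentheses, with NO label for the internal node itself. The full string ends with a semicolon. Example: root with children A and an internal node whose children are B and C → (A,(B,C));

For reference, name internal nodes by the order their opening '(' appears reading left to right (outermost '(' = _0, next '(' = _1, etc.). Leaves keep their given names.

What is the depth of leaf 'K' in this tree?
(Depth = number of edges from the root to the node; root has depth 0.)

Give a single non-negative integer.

Answer: 4

Derivation:
Newick: ((Z,(((S,G,M),K),P,Q)),R);
Naming internals by '(' encounter order: outermost '(' = _0, next = _1, ...
Query node: K
Path from root: _0 -> _1 -> _2 -> _3 -> K
Depth of K: 4 (number of edges from root)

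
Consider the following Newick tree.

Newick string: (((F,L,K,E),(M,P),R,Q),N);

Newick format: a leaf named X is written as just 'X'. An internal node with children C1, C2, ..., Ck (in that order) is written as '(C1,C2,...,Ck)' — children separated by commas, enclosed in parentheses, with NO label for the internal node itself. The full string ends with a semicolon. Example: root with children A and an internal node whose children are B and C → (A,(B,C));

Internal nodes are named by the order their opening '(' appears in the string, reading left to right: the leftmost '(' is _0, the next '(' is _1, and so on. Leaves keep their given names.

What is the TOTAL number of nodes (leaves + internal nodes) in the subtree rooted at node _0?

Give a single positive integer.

Newick: (((F,L,K,E),(M,P),R,Q),N);
Locate _0: it is the '(' at position 0 (the 1st '(' reading left to right).
Query: subtree rooted at _0
_0: subtree_size = 1 + 12
  _1: subtree_size = 1 + 10
    _2: subtree_size = 1 + 4
      F: subtree_size = 1 + 0
      L: subtree_size = 1 + 0
      K: subtree_size = 1 + 0
      E: subtree_size = 1 + 0
    _3: subtree_size = 1 + 2
      M: subtree_size = 1 + 0
      P: subtree_size = 1 + 0
    R: subtree_size = 1 + 0
    Q: subtree_size = 1 + 0
  N: subtree_size = 1 + 0
Total subtree size of _0: 13

Answer: 13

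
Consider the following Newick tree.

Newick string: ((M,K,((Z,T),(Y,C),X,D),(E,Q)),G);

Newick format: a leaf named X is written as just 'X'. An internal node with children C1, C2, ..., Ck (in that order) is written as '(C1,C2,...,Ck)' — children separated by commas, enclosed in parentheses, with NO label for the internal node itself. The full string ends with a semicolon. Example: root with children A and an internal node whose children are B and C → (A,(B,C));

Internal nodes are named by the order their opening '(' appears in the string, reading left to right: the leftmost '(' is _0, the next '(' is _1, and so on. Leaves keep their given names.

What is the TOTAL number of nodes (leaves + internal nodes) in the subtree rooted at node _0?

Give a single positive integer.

Newick: ((M,K,((Z,T),(Y,C),X,D),(E,Q)),G);
Locate _0: it is the '(' at position 0 (the 1st '(' reading left to right).
Query: subtree rooted at _0
_0: subtree_size = 1 + 16
  _1: subtree_size = 1 + 14
    M: subtree_size = 1 + 0
    K: subtree_size = 1 + 0
    _2: subtree_size = 1 + 8
      _3: subtree_size = 1 + 2
        Z: subtree_size = 1 + 0
        T: subtree_size = 1 + 0
      _4: subtree_size = 1 + 2
        Y: subtree_size = 1 + 0
        C: subtree_size = 1 + 0
      X: subtree_size = 1 + 0
      D: subtree_size = 1 + 0
    _5: subtree_size = 1 + 2
      E: subtree_size = 1 + 0
      Q: subtree_size = 1 + 0
  G: subtree_size = 1 + 0
Total subtree size of _0: 17

Answer: 17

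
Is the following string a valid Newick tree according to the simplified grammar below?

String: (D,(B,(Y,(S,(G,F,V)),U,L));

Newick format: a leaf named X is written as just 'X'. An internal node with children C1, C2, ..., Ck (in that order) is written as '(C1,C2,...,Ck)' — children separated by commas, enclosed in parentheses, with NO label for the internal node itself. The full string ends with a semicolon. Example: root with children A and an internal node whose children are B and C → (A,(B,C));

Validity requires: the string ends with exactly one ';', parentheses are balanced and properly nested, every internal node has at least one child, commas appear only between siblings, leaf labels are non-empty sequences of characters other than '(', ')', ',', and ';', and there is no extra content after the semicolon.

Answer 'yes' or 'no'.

Input: (D,(B,(Y,(S,(G,F,V)),U,L));
Paren balance: 5 '(' vs 4 ')' MISMATCH
Ends with single ';': True
Full parse: FAILS (expected , or ) at pos 26)
Valid: False

Answer: no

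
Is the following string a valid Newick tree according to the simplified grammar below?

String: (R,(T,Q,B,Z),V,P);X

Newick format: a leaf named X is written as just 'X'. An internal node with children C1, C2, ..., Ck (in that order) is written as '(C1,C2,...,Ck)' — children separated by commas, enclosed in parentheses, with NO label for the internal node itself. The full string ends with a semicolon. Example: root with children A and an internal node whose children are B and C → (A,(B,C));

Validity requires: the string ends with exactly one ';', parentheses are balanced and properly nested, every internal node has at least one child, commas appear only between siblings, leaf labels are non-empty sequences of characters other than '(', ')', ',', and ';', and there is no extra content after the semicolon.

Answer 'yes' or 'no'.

Input: (R,(T,Q,B,Z),V,P);X
Paren balance: 2 '(' vs 2 ')' OK
Ends with single ';': False
Full parse: FAILS (must end with ;)
Valid: False

Answer: no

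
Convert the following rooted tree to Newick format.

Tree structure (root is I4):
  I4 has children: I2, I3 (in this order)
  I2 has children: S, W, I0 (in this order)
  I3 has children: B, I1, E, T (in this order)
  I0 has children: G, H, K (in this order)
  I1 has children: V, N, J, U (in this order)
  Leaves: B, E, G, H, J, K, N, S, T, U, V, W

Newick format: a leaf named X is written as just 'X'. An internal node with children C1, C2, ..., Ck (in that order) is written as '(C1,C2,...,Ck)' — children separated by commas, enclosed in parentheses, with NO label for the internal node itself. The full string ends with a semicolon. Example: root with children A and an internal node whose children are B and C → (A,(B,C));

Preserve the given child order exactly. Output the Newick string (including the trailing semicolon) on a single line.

internal I4 with children ['I2', 'I3']
  internal I2 with children ['S', 'W', 'I0']
    leaf 'S' → 'S'
    leaf 'W' → 'W'
    internal I0 with children ['G', 'H', 'K']
      leaf 'G' → 'G'
      leaf 'H' → 'H'
      leaf 'K' → 'K'
    → '(G,H,K)'
  → '(S,W,(G,H,K))'
  internal I3 with children ['B', 'I1', 'E', 'T']
    leaf 'B' → 'B'
    internal I1 with children ['V', 'N', 'J', 'U']
      leaf 'V' → 'V'
      leaf 'N' → 'N'
      leaf 'J' → 'J'
      leaf 'U' → 'U'
    → '(V,N,J,U)'
    leaf 'E' → 'E'
    leaf 'T' → 'T'
  → '(B,(V,N,J,U),E,T)'
→ '((S,W,(G,H,K)),(B,(V,N,J,U),E,T))'
Final: ((S,W,(G,H,K)),(B,(V,N,J,U),E,T));

Answer: ((S,W,(G,H,K)),(B,(V,N,J,U),E,T));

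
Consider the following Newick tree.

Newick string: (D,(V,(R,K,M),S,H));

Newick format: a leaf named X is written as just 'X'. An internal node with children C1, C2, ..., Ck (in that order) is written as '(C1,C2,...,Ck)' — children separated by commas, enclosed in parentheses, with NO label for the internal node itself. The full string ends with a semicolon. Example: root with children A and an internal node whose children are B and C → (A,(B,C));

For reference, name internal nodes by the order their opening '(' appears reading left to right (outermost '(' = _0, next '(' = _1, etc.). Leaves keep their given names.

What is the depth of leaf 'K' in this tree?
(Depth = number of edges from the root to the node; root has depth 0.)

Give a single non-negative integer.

Answer: 3

Derivation:
Newick: (D,(V,(R,K,M),S,H));
Naming internals by '(' encounter order: outermost '(' = _0, next = _1, ...
Query node: K
Path from root: _0 -> _1 -> _2 -> K
Depth of K: 3 (number of edges from root)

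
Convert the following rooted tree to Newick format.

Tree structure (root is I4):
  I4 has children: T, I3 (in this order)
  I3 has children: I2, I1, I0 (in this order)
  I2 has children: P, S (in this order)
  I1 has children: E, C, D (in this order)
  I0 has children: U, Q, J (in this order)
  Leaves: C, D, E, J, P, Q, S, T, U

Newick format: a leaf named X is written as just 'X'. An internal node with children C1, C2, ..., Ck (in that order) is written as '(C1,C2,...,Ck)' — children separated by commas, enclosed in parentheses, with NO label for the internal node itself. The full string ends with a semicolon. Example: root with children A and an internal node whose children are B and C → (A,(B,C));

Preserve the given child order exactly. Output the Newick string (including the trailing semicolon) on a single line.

internal I4 with children ['T', 'I3']
  leaf 'T' → 'T'
  internal I3 with children ['I2', 'I1', 'I0']
    internal I2 with children ['P', 'S']
      leaf 'P' → 'P'
      leaf 'S' → 'S'
    → '(P,S)'
    internal I1 with children ['E', 'C', 'D']
      leaf 'E' → 'E'
      leaf 'C' → 'C'
      leaf 'D' → 'D'
    → '(E,C,D)'
    internal I0 with children ['U', 'Q', 'J']
      leaf 'U' → 'U'
      leaf 'Q' → 'Q'
      leaf 'J' → 'J'
    → '(U,Q,J)'
  → '((P,S),(E,C,D),(U,Q,J))'
→ '(T,((P,S),(E,C,D),(U,Q,J)))'
Final: (T,((P,S),(E,C,D),(U,Q,J)));

Answer: (T,((P,S),(E,C,D),(U,Q,J)));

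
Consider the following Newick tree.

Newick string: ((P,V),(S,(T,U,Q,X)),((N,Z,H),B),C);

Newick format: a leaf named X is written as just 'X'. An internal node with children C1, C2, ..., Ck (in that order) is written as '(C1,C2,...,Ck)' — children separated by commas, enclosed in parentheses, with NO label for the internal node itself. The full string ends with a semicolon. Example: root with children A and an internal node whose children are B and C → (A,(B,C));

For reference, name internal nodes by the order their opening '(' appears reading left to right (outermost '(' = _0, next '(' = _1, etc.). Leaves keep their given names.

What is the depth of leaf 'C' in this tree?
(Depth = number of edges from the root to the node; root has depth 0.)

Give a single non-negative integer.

Newick: ((P,V),(S,(T,U,Q,X)),((N,Z,H),B),C);
Naming internals by '(' encounter order: outermost '(' = _0, next = _1, ...
Query node: C
Path from root: _0 -> C
Depth of C: 1 (number of edges from root)

Answer: 1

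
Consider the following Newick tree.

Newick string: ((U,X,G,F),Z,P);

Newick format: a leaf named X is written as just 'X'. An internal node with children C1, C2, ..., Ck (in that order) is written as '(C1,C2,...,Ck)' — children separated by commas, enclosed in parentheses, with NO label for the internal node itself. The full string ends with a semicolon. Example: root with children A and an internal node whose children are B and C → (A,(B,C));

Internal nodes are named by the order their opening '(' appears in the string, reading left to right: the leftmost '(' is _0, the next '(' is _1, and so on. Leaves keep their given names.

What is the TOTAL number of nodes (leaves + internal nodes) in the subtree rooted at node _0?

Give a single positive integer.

Answer: 8

Derivation:
Newick: ((U,X,G,F),Z,P);
Locate _0: it is the '(' at position 0 (the 1st '(' reading left to right).
Query: subtree rooted at _0
_0: subtree_size = 1 + 7
  _1: subtree_size = 1 + 4
    U: subtree_size = 1 + 0
    X: subtree_size = 1 + 0
    G: subtree_size = 1 + 0
    F: subtree_size = 1 + 0
  Z: subtree_size = 1 + 0
  P: subtree_size = 1 + 0
Total subtree size of _0: 8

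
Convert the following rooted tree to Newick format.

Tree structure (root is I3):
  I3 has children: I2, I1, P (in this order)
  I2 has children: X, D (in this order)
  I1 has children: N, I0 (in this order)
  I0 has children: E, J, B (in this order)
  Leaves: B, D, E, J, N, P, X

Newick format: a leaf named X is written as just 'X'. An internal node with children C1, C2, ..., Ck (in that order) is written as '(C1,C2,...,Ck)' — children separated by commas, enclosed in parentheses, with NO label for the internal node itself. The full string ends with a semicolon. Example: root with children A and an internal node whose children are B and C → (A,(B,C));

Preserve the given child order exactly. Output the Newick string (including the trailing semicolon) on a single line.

Answer: ((X,D),(N,(E,J,B)),P);

Derivation:
internal I3 with children ['I2', 'I1', 'P']
  internal I2 with children ['X', 'D']
    leaf 'X' → 'X'
    leaf 'D' → 'D'
  → '(X,D)'
  internal I1 with children ['N', 'I0']
    leaf 'N' → 'N'
    internal I0 with children ['E', 'J', 'B']
      leaf 'E' → 'E'
      leaf 'J' → 'J'
      leaf 'B' → 'B'
    → '(E,J,B)'
  → '(N,(E,J,B))'
  leaf 'P' → 'P'
→ '((X,D),(N,(E,J,B)),P)'
Final: ((X,D),(N,(E,J,B)),P);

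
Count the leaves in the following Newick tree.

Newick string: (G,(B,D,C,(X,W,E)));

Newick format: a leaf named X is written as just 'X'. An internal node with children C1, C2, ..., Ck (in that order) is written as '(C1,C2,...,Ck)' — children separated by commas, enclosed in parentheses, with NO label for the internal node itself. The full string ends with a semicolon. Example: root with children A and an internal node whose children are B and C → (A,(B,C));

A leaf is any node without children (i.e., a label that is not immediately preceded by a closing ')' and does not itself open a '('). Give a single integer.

Answer: 7

Derivation:
Newick: (G,(B,D,C,(X,W,E)));
Scan left-to-right; a leaf is any maximal label run not followed by '(':
  pos 1: leaf 'G' → count = 1
  pos 4: leaf 'B' → count = 2
  pos 6: leaf 'D' → count = 3
  pos 8: leaf 'C' → count = 4
  pos 11: leaf 'X' → count = 5
  pos 13: leaf 'W' → count = 6
  pos 15: leaf 'E' → count = 7
Total leaves: 7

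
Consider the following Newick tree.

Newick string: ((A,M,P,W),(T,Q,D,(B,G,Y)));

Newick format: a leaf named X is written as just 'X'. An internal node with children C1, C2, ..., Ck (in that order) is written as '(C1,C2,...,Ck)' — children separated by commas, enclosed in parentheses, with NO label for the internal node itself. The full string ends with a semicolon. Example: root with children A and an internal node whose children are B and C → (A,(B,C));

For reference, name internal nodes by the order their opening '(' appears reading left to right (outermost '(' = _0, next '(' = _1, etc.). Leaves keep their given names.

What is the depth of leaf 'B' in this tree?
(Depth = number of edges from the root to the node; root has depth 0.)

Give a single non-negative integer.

Newick: ((A,M,P,W),(T,Q,D,(B,G,Y)));
Naming internals by '(' encounter order: outermost '(' = _0, next = _1, ...
Query node: B
Path from root: _0 -> _2 -> _3 -> B
Depth of B: 3 (number of edges from root)

Answer: 3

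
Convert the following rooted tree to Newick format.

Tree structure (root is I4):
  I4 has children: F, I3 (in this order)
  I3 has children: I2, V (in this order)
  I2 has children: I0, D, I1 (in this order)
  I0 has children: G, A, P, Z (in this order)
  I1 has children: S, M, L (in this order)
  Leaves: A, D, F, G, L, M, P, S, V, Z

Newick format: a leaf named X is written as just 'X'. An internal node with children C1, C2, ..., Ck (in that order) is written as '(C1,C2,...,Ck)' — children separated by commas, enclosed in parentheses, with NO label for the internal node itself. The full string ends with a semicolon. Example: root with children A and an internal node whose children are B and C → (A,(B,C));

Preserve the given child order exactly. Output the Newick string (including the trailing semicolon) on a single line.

Answer: (F,(((G,A,P,Z),D,(S,M,L)),V));

Derivation:
internal I4 with children ['F', 'I3']
  leaf 'F' → 'F'
  internal I3 with children ['I2', 'V']
    internal I2 with children ['I0', 'D', 'I1']
      internal I0 with children ['G', 'A', 'P', 'Z']
        leaf 'G' → 'G'
        leaf 'A' → 'A'
        leaf 'P' → 'P'
        leaf 'Z' → 'Z'
      → '(G,A,P,Z)'
      leaf 'D' → 'D'
      internal I1 with children ['S', 'M', 'L']
        leaf 'S' → 'S'
        leaf 'M' → 'M'
        leaf 'L' → 'L'
      → '(S,M,L)'
    → '((G,A,P,Z),D,(S,M,L))'
    leaf 'V' → 'V'
  → '(((G,A,P,Z),D,(S,M,L)),V)'
→ '(F,(((G,A,P,Z),D,(S,M,L)),V))'
Final: (F,(((G,A,P,Z),D,(S,M,L)),V));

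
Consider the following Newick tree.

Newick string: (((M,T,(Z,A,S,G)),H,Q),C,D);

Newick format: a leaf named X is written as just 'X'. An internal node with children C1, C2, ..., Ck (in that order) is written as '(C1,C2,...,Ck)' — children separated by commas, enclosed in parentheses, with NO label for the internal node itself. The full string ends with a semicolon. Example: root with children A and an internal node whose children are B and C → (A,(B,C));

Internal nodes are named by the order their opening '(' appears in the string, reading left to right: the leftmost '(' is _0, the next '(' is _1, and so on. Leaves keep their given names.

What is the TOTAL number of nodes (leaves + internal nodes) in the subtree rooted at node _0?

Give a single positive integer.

Newick: (((M,T,(Z,A,S,G)),H,Q),C,D);
Locate _0: it is the '(' at position 0 (the 1st '(' reading left to right).
Query: subtree rooted at _0
_0: subtree_size = 1 + 13
  _1: subtree_size = 1 + 10
    _2: subtree_size = 1 + 7
      M: subtree_size = 1 + 0
      T: subtree_size = 1 + 0
      _3: subtree_size = 1 + 4
        Z: subtree_size = 1 + 0
        A: subtree_size = 1 + 0
        S: subtree_size = 1 + 0
        G: subtree_size = 1 + 0
    H: subtree_size = 1 + 0
    Q: subtree_size = 1 + 0
  C: subtree_size = 1 + 0
  D: subtree_size = 1 + 0
Total subtree size of _0: 14

Answer: 14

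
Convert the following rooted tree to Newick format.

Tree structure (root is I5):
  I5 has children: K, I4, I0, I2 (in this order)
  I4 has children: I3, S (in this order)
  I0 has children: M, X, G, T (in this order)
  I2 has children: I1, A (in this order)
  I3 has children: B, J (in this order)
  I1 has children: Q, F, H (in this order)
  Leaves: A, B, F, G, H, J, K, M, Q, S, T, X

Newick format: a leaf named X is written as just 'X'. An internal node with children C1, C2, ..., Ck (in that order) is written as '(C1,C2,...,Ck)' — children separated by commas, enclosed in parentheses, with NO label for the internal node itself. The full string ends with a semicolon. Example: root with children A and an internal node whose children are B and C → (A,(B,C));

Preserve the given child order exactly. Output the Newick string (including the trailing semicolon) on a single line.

Answer: (K,((B,J),S),(M,X,G,T),((Q,F,H),A));

Derivation:
internal I5 with children ['K', 'I4', 'I0', 'I2']
  leaf 'K' → 'K'
  internal I4 with children ['I3', 'S']
    internal I3 with children ['B', 'J']
      leaf 'B' → 'B'
      leaf 'J' → 'J'
    → '(B,J)'
    leaf 'S' → 'S'
  → '((B,J),S)'
  internal I0 with children ['M', 'X', 'G', 'T']
    leaf 'M' → 'M'
    leaf 'X' → 'X'
    leaf 'G' → 'G'
    leaf 'T' → 'T'
  → '(M,X,G,T)'
  internal I2 with children ['I1', 'A']
    internal I1 with children ['Q', 'F', 'H']
      leaf 'Q' → 'Q'
      leaf 'F' → 'F'
      leaf 'H' → 'H'
    → '(Q,F,H)'
    leaf 'A' → 'A'
  → '((Q,F,H),A)'
→ '(K,((B,J),S),(M,X,G,T),((Q,F,H),A))'
Final: (K,((B,J),S),(M,X,G,T),((Q,F,H),A));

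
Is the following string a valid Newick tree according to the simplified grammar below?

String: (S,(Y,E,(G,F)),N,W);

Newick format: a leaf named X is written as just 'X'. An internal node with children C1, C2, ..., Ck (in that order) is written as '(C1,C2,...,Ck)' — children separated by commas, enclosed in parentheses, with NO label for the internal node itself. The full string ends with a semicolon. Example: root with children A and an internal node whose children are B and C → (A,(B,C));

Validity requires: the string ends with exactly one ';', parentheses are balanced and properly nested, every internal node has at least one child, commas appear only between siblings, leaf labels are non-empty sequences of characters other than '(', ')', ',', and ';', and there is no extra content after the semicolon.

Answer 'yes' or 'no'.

Input: (S,(Y,E,(G,F)),N,W);
Paren balance: 3 '(' vs 3 ')' OK
Ends with single ';': True
Full parse: OK
Valid: True

Answer: yes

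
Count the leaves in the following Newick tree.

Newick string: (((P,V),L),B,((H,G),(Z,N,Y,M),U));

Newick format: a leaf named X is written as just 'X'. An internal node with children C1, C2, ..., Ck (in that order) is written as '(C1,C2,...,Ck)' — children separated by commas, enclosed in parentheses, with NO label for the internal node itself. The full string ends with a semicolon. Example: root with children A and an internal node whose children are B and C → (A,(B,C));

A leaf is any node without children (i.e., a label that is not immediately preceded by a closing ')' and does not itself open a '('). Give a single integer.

Newick: (((P,V),L),B,((H,G),(Z,N,Y,M),U));
Scan left-to-right; a leaf is any maximal label run not followed by '(':
  pos 3: leaf 'P' → count = 1
  pos 5: leaf 'V' → count = 2
  pos 8: leaf 'L' → count = 3
  pos 11: leaf 'B' → count = 4
  pos 15: leaf 'H' → count = 5
  pos 17: leaf 'G' → count = 6
  pos 21: leaf 'Z' → count = 7
  pos 23: leaf 'N' → count = 8
  pos 25: leaf 'Y' → count = 9
  pos 27: leaf 'M' → count = 10
  pos 30: leaf 'U' → count = 11
Total leaves: 11

Answer: 11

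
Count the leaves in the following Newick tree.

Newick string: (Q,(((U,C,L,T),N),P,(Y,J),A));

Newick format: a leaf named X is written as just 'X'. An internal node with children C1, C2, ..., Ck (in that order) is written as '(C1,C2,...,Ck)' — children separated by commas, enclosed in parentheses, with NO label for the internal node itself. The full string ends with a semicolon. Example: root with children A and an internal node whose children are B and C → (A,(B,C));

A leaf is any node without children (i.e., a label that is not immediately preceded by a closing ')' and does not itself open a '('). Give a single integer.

Answer: 10

Derivation:
Newick: (Q,(((U,C,L,T),N),P,(Y,J),A));
Scan left-to-right; a leaf is any maximal label run not followed by '(':
  pos 1: leaf 'Q' → count = 1
  pos 6: leaf 'U' → count = 2
  pos 8: leaf 'C' → count = 3
  pos 10: leaf 'L' → count = 4
  pos 12: leaf 'T' → count = 5
  pos 15: leaf 'N' → count = 6
  pos 18: leaf 'P' → count = 7
  pos 21: leaf 'Y' → count = 8
  pos 23: leaf 'J' → count = 9
  pos 26: leaf 'A' → count = 10
Total leaves: 10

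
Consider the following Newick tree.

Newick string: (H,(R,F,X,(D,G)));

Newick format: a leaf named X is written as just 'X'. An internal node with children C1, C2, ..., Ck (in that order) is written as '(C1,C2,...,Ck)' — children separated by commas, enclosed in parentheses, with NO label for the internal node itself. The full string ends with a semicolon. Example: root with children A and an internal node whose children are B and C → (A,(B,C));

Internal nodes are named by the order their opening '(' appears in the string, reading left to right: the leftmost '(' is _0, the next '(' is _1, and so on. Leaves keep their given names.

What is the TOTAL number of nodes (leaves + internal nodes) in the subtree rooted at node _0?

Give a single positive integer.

Newick: (H,(R,F,X,(D,G)));
Locate _0: it is the '(' at position 0 (the 1st '(' reading left to right).
Query: subtree rooted at _0
_0: subtree_size = 1 + 8
  H: subtree_size = 1 + 0
  _1: subtree_size = 1 + 6
    R: subtree_size = 1 + 0
    F: subtree_size = 1 + 0
    X: subtree_size = 1 + 0
    _2: subtree_size = 1 + 2
      D: subtree_size = 1 + 0
      G: subtree_size = 1 + 0
Total subtree size of _0: 9

Answer: 9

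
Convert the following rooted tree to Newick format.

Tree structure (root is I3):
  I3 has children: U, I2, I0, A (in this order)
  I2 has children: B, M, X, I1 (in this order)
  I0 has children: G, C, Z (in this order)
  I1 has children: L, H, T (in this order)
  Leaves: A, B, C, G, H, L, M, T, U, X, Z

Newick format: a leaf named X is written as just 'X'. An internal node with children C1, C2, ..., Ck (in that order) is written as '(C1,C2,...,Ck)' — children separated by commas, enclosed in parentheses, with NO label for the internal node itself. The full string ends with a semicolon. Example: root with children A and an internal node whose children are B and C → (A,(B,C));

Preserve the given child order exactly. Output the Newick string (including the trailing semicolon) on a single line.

internal I3 with children ['U', 'I2', 'I0', 'A']
  leaf 'U' → 'U'
  internal I2 with children ['B', 'M', 'X', 'I1']
    leaf 'B' → 'B'
    leaf 'M' → 'M'
    leaf 'X' → 'X'
    internal I1 with children ['L', 'H', 'T']
      leaf 'L' → 'L'
      leaf 'H' → 'H'
      leaf 'T' → 'T'
    → '(L,H,T)'
  → '(B,M,X,(L,H,T))'
  internal I0 with children ['G', 'C', 'Z']
    leaf 'G' → 'G'
    leaf 'C' → 'C'
    leaf 'Z' → 'Z'
  → '(G,C,Z)'
  leaf 'A' → 'A'
→ '(U,(B,M,X,(L,H,T)),(G,C,Z),A)'
Final: (U,(B,M,X,(L,H,T)),(G,C,Z),A);

Answer: (U,(B,M,X,(L,H,T)),(G,C,Z),A);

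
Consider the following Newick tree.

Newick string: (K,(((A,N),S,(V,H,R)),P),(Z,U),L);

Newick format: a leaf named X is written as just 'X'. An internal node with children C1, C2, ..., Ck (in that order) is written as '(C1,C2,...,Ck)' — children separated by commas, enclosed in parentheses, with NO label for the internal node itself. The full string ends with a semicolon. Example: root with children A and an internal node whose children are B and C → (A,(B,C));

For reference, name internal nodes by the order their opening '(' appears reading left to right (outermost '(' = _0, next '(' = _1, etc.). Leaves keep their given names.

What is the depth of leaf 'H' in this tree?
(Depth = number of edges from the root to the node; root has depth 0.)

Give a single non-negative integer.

Newick: (K,(((A,N),S,(V,H,R)),P),(Z,U),L);
Naming internals by '(' encounter order: outermost '(' = _0, next = _1, ...
Query node: H
Path from root: _0 -> _1 -> _2 -> _4 -> H
Depth of H: 4 (number of edges from root)

Answer: 4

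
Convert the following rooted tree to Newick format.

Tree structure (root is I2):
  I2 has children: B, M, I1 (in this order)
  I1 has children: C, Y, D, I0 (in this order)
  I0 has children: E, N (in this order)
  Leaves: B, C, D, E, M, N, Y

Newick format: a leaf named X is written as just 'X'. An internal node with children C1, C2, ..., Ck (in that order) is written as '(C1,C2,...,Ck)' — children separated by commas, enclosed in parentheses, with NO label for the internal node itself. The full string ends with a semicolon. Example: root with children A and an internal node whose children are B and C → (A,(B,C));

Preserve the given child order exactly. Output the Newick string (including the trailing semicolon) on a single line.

internal I2 with children ['B', 'M', 'I1']
  leaf 'B' → 'B'
  leaf 'M' → 'M'
  internal I1 with children ['C', 'Y', 'D', 'I0']
    leaf 'C' → 'C'
    leaf 'Y' → 'Y'
    leaf 'D' → 'D'
    internal I0 with children ['E', 'N']
      leaf 'E' → 'E'
      leaf 'N' → 'N'
    → '(E,N)'
  → '(C,Y,D,(E,N))'
→ '(B,M,(C,Y,D,(E,N)))'
Final: (B,M,(C,Y,D,(E,N)));

Answer: (B,M,(C,Y,D,(E,N)));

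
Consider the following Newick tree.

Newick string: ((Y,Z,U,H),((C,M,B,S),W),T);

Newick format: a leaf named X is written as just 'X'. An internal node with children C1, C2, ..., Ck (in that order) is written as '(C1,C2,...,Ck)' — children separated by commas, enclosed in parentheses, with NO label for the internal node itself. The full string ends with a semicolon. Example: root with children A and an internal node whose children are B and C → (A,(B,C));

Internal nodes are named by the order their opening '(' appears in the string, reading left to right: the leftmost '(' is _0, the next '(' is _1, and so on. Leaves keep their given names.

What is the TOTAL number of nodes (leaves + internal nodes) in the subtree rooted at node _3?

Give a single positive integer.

Newick: ((Y,Z,U,H),((C,M,B,S),W),T);
Locate _3: it is the '(' at position 12 (the 4th '(' reading left to right).
Query: subtree rooted at _3
_3: subtree_size = 1 + 4
  C: subtree_size = 1 + 0
  M: subtree_size = 1 + 0
  B: subtree_size = 1 + 0
  S: subtree_size = 1 + 0
Total subtree size of _3: 5

Answer: 5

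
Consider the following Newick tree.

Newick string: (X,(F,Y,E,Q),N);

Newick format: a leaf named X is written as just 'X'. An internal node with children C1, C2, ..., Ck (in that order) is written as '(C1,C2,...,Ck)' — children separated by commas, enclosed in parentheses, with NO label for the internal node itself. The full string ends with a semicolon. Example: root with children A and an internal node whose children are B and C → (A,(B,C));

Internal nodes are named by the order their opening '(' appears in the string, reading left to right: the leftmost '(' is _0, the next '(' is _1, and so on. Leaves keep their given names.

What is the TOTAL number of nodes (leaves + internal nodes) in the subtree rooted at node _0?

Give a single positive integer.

Newick: (X,(F,Y,E,Q),N);
Locate _0: it is the '(' at position 0 (the 1st '(' reading left to right).
Query: subtree rooted at _0
_0: subtree_size = 1 + 7
  X: subtree_size = 1 + 0
  _1: subtree_size = 1 + 4
    F: subtree_size = 1 + 0
    Y: subtree_size = 1 + 0
    E: subtree_size = 1 + 0
    Q: subtree_size = 1 + 0
  N: subtree_size = 1 + 0
Total subtree size of _0: 8

Answer: 8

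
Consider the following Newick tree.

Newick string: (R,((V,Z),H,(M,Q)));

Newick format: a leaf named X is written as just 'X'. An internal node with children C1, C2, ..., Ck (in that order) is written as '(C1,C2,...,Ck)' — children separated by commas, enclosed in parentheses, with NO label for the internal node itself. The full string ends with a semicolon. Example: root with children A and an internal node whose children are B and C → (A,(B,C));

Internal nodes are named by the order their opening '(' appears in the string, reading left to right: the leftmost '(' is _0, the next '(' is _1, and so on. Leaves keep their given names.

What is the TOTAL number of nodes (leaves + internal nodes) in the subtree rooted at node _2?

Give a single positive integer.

Answer: 3

Derivation:
Newick: (R,((V,Z),H,(M,Q)));
Locate _2: it is the '(' at position 4 (the 3rd '(' reading left to right).
Query: subtree rooted at _2
_2: subtree_size = 1 + 2
  V: subtree_size = 1 + 0
  Z: subtree_size = 1 + 0
Total subtree size of _2: 3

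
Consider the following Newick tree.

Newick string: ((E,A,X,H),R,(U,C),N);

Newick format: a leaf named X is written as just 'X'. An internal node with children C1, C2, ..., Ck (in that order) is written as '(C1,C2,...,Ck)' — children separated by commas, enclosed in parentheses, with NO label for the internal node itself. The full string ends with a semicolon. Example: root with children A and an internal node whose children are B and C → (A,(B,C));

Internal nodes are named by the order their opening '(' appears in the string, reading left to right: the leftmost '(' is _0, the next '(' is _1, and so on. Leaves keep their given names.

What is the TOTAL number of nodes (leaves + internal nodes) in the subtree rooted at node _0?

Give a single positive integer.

Answer: 11

Derivation:
Newick: ((E,A,X,H),R,(U,C),N);
Locate _0: it is the '(' at position 0 (the 1st '(' reading left to right).
Query: subtree rooted at _0
_0: subtree_size = 1 + 10
  _1: subtree_size = 1 + 4
    E: subtree_size = 1 + 0
    A: subtree_size = 1 + 0
    X: subtree_size = 1 + 0
    H: subtree_size = 1 + 0
  R: subtree_size = 1 + 0
  _2: subtree_size = 1 + 2
    U: subtree_size = 1 + 0
    C: subtree_size = 1 + 0
  N: subtree_size = 1 + 0
Total subtree size of _0: 11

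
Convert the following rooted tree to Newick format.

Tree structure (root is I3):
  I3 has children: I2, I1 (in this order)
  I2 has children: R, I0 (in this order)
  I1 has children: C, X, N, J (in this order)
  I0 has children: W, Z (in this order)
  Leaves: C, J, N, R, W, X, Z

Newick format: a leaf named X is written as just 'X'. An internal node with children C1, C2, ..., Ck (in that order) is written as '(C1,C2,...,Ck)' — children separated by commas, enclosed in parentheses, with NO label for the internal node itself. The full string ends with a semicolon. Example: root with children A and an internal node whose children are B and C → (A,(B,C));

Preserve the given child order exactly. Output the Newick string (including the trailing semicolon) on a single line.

internal I3 with children ['I2', 'I1']
  internal I2 with children ['R', 'I0']
    leaf 'R' → 'R'
    internal I0 with children ['W', 'Z']
      leaf 'W' → 'W'
      leaf 'Z' → 'Z'
    → '(W,Z)'
  → '(R,(W,Z))'
  internal I1 with children ['C', 'X', 'N', 'J']
    leaf 'C' → 'C'
    leaf 'X' → 'X'
    leaf 'N' → 'N'
    leaf 'J' → 'J'
  → '(C,X,N,J)'
→ '((R,(W,Z)),(C,X,N,J))'
Final: ((R,(W,Z)),(C,X,N,J));

Answer: ((R,(W,Z)),(C,X,N,J));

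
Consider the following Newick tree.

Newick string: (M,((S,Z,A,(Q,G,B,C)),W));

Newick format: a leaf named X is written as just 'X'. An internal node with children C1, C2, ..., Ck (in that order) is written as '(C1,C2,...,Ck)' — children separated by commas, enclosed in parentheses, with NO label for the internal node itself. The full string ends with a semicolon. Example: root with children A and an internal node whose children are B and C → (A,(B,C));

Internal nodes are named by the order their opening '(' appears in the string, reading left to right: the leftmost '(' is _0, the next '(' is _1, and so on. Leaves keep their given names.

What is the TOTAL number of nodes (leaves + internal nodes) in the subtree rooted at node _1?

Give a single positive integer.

Newick: (M,((S,Z,A,(Q,G,B,C)),W));
Locate _1: it is the '(' at position 3 (the 2nd '(' reading left to right).
Query: subtree rooted at _1
_1: subtree_size = 1 + 10
  _2: subtree_size = 1 + 8
    S: subtree_size = 1 + 0
    Z: subtree_size = 1 + 0
    A: subtree_size = 1 + 0
    _3: subtree_size = 1 + 4
      Q: subtree_size = 1 + 0
      G: subtree_size = 1 + 0
      B: subtree_size = 1 + 0
      C: subtree_size = 1 + 0
  W: subtree_size = 1 + 0
Total subtree size of _1: 11

Answer: 11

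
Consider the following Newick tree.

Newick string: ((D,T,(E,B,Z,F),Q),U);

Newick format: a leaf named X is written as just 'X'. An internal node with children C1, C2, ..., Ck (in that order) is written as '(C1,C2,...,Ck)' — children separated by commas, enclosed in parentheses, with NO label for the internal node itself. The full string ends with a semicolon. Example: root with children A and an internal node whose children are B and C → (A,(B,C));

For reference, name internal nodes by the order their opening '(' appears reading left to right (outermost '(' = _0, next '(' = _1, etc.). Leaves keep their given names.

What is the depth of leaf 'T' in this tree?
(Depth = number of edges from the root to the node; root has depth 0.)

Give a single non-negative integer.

Answer: 2

Derivation:
Newick: ((D,T,(E,B,Z,F),Q),U);
Naming internals by '(' encounter order: outermost '(' = _0, next = _1, ...
Query node: T
Path from root: _0 -> _1 -> T
Depth of T: 2 (number of edges from root)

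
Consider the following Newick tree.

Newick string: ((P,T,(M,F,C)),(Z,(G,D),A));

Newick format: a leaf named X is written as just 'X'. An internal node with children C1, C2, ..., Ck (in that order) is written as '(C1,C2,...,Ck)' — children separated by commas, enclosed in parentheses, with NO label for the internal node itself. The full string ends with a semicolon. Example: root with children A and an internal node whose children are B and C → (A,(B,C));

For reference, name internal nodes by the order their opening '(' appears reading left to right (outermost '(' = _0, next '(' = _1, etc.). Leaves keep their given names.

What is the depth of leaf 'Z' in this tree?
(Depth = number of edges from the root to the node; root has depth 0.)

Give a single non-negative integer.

Answer: 2

Derivation:
Newick: ((P,T,(M,F,C)),(Z,(G,D),A));
Naming internals by '(' encounter order: outermost '(' = _0, next = _1, ...
Query node: Z
Path from root: _0 -> _3 -> Z
Depth of Z: 2 (number of edges from root)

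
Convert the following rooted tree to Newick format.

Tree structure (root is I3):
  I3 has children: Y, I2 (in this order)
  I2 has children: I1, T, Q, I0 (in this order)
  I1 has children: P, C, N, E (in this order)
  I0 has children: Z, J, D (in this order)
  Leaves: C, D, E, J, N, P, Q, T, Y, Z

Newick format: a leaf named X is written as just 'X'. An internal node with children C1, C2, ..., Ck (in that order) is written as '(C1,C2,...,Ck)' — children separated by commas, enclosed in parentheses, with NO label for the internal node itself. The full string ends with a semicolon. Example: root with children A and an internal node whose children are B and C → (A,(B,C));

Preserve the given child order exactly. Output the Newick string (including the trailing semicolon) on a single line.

Answer: (Y,((P,C,N,E),T,Q,(Z,J,D)));

Derivation:
internal I3 with children ['Y', 'I2']
  leaf 'Y' → 'Y'
  internal I2 with children ['I1', 'T', 'Q', 'I0']
    internal I1 with children ['P', 'C', 'N', 'E']
      leaf 'P' → 'P'
      leaf 'C' → 'C'
      leaf 'N' → 'N'
      leaf 'E' → 'E'
    → '(P,C,N,E)'
    leaf 'T' → 'T'
    leaf 'Q' → 'Q'
    internal I0 with children ['Z', 'J', 'D']
      leaf 'Z' → 'Z'
      leaf 'J' → 'J'
      leaf 'D' → 'D'
    → '(Z,J,D)'
  → '((P,C,N,E),T,Q,(Z,J,D))'
→ '(Y,((P,C,N,E),T,Q,(Z,J,D)))'
Final: (Y,((P,C,N,E),T,Q,(Z,J,D)));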